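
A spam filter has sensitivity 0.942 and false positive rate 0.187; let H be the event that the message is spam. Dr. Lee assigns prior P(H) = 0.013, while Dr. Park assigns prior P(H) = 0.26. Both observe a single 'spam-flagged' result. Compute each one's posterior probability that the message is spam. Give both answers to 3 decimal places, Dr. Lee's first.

P('+'|H) = 0.942, P('+'|¬H) = 0.187.
Dr. Lee: numerator 0.942·0.013 = 0.012246; evidence = 0.012246+0.187·0.987 = 0.19682; posterior = 0.062.
Dr. Park: numerator 0.942·0.26 = 0.24492; evidence = 0.24492+0.187·0.74 = 0.38330; posterior = 0.639.

Dr. Lee: 0.062; Dr. Park: 0.639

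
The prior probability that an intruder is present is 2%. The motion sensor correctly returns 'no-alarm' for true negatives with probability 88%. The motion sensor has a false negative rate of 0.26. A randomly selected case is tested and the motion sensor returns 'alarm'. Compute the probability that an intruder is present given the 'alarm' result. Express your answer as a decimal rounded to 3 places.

P(H | E) ≈ 0.112

Write H for 'an intruder is present'. Prior odds H:¬H = 0.02/0.98 = 0.020408. For the 'alarm' outcome, the likelihood ratio is 0.74/0.12 = 6.1667.
Posterior odds = 0.020408 × 6.1667 = 0.12585, so P(H|E) = 0.12585/(1+0.12585) = 0.112.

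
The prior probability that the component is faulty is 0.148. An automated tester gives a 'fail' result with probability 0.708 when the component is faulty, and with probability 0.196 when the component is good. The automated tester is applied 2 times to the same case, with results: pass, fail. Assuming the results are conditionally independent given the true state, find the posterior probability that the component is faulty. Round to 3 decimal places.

Posterior P(H) ≈ 0.186

With H the event that the component is faulty, the joint likelihood of the observed sequence is P(data|H) = 0.292·0.708 = 0.20674 and P(data|¬H) = 0.804·0.196 = 0.15758.
Bayes: P(H|data) = 0.148·0.20674 / (0.148·0.20674 + 0.852·0.15758) = 0.030597/0.16486 = 0.1856.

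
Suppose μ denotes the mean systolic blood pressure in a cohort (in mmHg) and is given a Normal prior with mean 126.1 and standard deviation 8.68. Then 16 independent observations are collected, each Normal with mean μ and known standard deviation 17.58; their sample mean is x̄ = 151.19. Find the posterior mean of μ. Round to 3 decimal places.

Prior precision 1/τ₀² = 1/8.68² = 0.0132727; data precision n/σ² = 16/17.58² = 0.0517705.
Posterior precision = 0.0132727 + 0.0517705 = 0.0650432.
Posterior mean = (0.0132727·126.1 + 0.0517705·151.19) / 0.0650432 = 146.070.

Posterior mean ≈ 146.070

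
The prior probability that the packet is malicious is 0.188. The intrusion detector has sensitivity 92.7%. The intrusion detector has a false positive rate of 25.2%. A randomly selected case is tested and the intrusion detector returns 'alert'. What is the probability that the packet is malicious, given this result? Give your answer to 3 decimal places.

P(H | E) ≈ 0.460

Let H be the event that the packet is malicious. P(H) = 0.188, so P(¬H) = 0.812. With E the 'alert' result, P(E|H) = 0.927 and P(E|¬H) = 0.252.
P(E) = 0.927·0.188 + 0.252·0.812 = 0.17428 + 0.20462 = 0.37890.
By Bayes' theorem, P(H|E) = 0.17428 / 0.37890 = 0.460.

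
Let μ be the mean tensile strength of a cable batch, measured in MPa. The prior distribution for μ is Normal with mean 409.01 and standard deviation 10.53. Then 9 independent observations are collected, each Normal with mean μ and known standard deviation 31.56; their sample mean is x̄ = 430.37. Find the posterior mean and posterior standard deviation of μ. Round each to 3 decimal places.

Posterior mean ≈ 419.700; posterior SD ≈ 7.442

Prior precision 1/τ₀² = 1/10.53² = 0.00901869; data precision n/σ² = 9/31.56² = 0.00903584.
Posterior precision = 0.00901869 + 0.00903584 = 0.0180545, giving posterior SD = 1/√0.0180545 = 7.442.
Posterior mean = (0.00901869·409.01 + 0.00903584·430.37) / 0.0180545 = 419.700.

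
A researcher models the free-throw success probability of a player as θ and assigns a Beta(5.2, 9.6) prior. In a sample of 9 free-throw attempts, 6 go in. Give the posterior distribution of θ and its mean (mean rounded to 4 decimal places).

Observing 6 successes and 3 failures updates Beta(5.2, 9.6) by adding the success and failure counts to the two shape parameters: α = 5.2+6 = 11.2, β = 9.6+3 = 12.6.
E[θ | data] = 11.2/(11.2+12.6) = 0.4706.

Posterior: Beta(11.2, 12.6); mean ≈ 0.4706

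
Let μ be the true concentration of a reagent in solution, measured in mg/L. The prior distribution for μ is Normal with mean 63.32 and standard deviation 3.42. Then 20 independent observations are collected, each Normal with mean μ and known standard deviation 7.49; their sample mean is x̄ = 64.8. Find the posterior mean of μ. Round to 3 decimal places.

With known σ, the Normal prior is conjugate. Weight on the data is w = (n/σ²)/(n/σ² + 1/τ₀²) = 0.356506/(0.356506+0.0854964) = 0.80657.
Posterior mean = w·x̄ + (1−w)·μ₀ = 0.80657·64.8 + 0.19343·63.32 = 64.514.

Posterior mean ≈ 64.514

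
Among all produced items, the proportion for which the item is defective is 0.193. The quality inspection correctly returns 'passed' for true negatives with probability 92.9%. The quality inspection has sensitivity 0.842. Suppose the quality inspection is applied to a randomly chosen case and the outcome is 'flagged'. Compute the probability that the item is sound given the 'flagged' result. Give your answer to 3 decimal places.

Write H for 'the item is defective'. Prior odds H:¬H = 0.193/0.807 = 0.23916. For the 'flagged' outcome, the likelihood ratio is 0.842/0.071 = 11.859.
Posterior odds = 0.23916 × 11.859 = 2.8362, so P(H|E) = 2.8362/(1+2.8362) = 0.739. Then P(¬H|E) = 1 − 0.739 = 0.261.

P(¬H | E) ≈ 0.261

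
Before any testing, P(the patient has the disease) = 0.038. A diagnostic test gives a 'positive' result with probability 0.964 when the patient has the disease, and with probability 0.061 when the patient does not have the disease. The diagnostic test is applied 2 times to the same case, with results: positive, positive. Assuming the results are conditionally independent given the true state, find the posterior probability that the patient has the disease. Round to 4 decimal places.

Posterior P(H) ≈ 0.9080

Let H be the event that the patient has the disease; start with P(H) = 0.038. P('positive'|H) = 0.964, P('positive'|¬H) = 0.061.
Update on result 1 ('positive'): P(H) ← 0.964·0.0380 / (0.964·0.0380 + 0.061·0.9620) = 0.036632/0.095314 = 0.3843.
Update on result 2 ('positive'): P(H) ← 0.964·0.3843 / (0.964·0.3843 + 0.061·0.6157) = 0.37049/0.40805 = 0.9080.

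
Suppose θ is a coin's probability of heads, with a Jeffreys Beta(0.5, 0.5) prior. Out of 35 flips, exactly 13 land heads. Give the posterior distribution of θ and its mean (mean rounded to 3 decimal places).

Posterior: Beta(13.5, 22.5); mean ≈ 0.375

Observing 13 successes and 22 failures updates Beta(0.5, 0.5) by adding the success and failure counts to the two shape parameters: α = 0.5+13 = 13.5, β = 0.5+22 = 22.5.
Posterior mean = α/(α+β) = 13.5/36 = 0.375.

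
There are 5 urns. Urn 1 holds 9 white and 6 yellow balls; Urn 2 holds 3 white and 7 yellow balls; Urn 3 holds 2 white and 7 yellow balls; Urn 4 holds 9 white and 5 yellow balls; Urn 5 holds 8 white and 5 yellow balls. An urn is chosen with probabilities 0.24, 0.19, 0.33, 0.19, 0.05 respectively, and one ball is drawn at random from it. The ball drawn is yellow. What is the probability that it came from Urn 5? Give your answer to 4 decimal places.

Tabulate prior·likelihood by source: [1] prior 0.24, lik 0.4, product 0.09600; [2] prior 0.19, lik 0.7, product 0.1330; [3] prior 0.33, lik 0.7778, product 0.2567; [4] prior 0.19, lik 0.3571, product 0.06786; [5] prior 0.05, lik 0.3846, product 0.01923.
Normalizing constant = 0.57275; the posterior for Urn 5 is its product over the sum, 0.01923/0.57275 = 0.0336.

Posterior probability ≈ 0.0336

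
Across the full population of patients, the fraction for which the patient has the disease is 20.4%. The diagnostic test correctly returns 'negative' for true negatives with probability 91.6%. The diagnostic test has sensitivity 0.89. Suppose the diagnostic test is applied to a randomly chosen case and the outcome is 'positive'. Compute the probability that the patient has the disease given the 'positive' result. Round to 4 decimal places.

Write H for 'the patient has the disease'. Prior odds H:¬H = 0.204/0.796 = 0.25628. For the 'positive' outcome, the likelihood ratio is 0.89/0.084 = 10.595.
Posterior odds = 0.25628 × 10.595 = 2.7154, so P(H|E) = 2.7154/(1+2.7154) = 0.7308.

P(H | E) ≈ 0.7308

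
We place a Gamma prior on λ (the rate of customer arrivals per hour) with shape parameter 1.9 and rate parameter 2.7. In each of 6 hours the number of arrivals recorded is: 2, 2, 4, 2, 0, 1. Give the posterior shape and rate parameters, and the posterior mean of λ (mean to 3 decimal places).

Posterior: Gamma(shape=12.9, rate=8.7); mean ≈ 1.483

The Poisson likelihood adds the total count to the shape and the number of exposure periods to the rate. Here ∑xᵢ = 11 and n = 6, so shape 1.9→12.9 and rate 2.7→8.7.
Posterior mean = shape/rate = 12.9/8.7 = 1.483.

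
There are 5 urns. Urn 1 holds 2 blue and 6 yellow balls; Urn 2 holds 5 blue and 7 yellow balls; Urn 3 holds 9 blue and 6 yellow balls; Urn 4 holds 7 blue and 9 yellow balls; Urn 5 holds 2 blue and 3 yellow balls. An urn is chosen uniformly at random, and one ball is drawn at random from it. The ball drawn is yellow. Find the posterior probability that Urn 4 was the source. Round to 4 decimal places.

Posterior probability ≈ 0.1942

P(yellow|Urn 1) = 0.75; P(yellow|Urn 2) = 0.5833; P(yellow|Urn 3) = 0.4; P(yellow|Urn 4) = 0.5625; P(yellow|Urn 5) = 0.6.
Prior × likelihood for each source: 0.2·0.75=0.1500, 0.2·0.5833=0.1167, 0.2·0.4=0.08000, 0.2·0.5625=0.1125, 0.2·0.6=0.1200. Summing gives P(yellow) = 0.57917.
P(Urn 4 | yellow) = 0.1125 / 0.57917 = 0.1942.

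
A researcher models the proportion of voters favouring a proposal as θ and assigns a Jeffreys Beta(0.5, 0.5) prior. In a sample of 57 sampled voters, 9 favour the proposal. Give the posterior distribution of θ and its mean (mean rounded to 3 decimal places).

Observing 9 successes and 48 failures updates Beta(0.5, 0.5) by adding the success and failure counts to the two shape parameters: α = 0.5+9 = 9.5, β = 0.5+48 = 48.5.
E[θ | data] = 9.5/(9.5+48.5) = 0.164.

Posterior: Beta(9.5, 48.5); mean ≈ 0.164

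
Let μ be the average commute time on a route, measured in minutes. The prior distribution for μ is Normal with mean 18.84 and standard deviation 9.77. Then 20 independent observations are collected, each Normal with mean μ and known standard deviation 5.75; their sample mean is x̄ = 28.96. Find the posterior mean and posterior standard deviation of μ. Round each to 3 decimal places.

Posterior mean ≈ 28.788; posterior SD ≈ 1.275

With known σ, the Normal prior is conjugate. Weight on the data is w = (n/σ²)/(n/σ² + 1/τ₀²) = 0.604915/(0.604915+0.0104764) = 0.98298.
Posterior mean = w·x̄ + (1−w)·μ₀ = 0.98298·28.96 + 0.017024·18.84 = 28.788. Posterior variance = 1/(0.604915+0.0104764) = 1.62498, so SD = 1.275.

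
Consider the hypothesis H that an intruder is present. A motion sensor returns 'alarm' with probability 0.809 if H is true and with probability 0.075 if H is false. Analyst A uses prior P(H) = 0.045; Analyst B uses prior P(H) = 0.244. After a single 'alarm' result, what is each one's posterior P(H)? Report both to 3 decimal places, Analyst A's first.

Analyst A: 0.337; Analyst B: 0.777

P('+'|H) = 0.809, P('+'|¬H) = 0.075.
Analyst A: numerator 0.809·0.045 = 0.036405; evidence = 0.036405+0.075·0.955 = 0.10803; posterior = 0.337.
Analyst B: numerator 0.809·0.244 = 0.19740; evidence = 0.19740+0.075·0.756 = 0.25410; posterior = 0.777.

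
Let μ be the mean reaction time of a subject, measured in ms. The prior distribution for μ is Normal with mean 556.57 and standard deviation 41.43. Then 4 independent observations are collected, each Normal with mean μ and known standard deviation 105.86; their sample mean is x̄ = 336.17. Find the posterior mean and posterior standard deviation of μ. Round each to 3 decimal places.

Prior precision 1/τ₀² = 1/41.43² = 0.00058260; data precision n/σ² = 4/105.86² = 0.00035694.
Posterior precision = 0.00058260 + 0.00035694 = 0.00093954, giving posterior SD = 1/√0.00093954 = 32.624.
Posterior mean = (0.00058260·556.57 + 0.00035694·336.17) / 0.00093954 = 472.838.

Posterior mean ≈ 472.838; posterior SD ≈ 32.624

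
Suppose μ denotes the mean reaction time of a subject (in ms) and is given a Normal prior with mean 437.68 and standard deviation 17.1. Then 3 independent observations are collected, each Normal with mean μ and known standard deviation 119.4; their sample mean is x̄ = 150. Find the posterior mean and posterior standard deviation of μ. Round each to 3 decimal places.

With known σ, the Normal prior is conjugate. Weight on the data is w = (n/σ²)/(n/σ² + 1/τ₀²) = 0.00021043/(0.00021043+0.00341986) = 0.057966.
Posterior mean = w·x̄ + (1−w)·μ₀ = 0.057966·150 + 0.94203·437.68 = 421.004. Posterior variance = 1/(0.00021043+0.00341986) = 275.460, so SD = 16.597.

Posterior mean ≈ 421.004; posterior SD ≈ 16.597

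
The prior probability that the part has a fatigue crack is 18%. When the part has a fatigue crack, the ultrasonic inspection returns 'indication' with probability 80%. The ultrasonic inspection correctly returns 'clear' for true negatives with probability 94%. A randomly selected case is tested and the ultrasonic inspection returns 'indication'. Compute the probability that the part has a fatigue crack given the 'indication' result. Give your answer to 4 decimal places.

P(H | E) ≈ 0.7453

Let H be the event that the part has a fatigue crack. P(H) = 0.18, so P(¬H) = 0.82. With E the 'indication' result, P(E|H) = 0.8 and P(E|¬H) = 0.06.
P(E) = 0.8·0.18 + 0.06·0.82 = 0.14400 + 0.049200 = 0.19320.
By Bayes' theorem, P(H|E) = 0.14400 / 0.19320 = 0.7453.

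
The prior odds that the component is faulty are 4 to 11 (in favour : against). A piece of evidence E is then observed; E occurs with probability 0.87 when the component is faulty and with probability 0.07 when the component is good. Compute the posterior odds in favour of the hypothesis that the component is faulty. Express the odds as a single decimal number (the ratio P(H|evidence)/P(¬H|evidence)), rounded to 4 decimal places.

Posterior odds ≈ 4.5195

Prior odds = 4/11 = 0.36364.
Likelihood ratio for E = 0.87/0.07 = 12.429.
Posterior odds = prior odds × LR = 4.5195.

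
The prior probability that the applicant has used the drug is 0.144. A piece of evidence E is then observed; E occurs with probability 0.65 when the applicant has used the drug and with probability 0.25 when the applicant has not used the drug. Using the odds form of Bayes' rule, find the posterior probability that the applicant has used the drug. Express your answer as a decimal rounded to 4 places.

Prior odds = 0.144/(1−0.144) = 0.16822. In log-odds, ln(0.16822) = -1.7825.
Add log likelihood ratio: ln(2.6000) = 0.95551.
Posterior log-odds = -0.82695, so posterior odds = exp(-0.82695) = 0.43738. Converting, P(H|E) = 0.43738/1.4374 = 0.3043.

Posterior probability ≈ 0.3043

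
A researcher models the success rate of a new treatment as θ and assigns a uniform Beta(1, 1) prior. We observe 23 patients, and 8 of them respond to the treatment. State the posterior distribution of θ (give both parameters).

Observing 8 successes and 15 failures updates Beta(1, 1) by adding the success and failure counts to the two shape parameters: α = 1+8 = 9, β = 1+15 = 16.

Posterior: Beta(9, 16)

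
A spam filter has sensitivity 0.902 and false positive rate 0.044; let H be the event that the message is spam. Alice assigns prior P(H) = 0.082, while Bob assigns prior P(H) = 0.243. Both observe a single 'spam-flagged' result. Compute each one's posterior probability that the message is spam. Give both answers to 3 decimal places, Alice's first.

P('+'|H) = 0.902, P('+'|¬H) = 0.044.
Alice: numerator 0.902·0.082 = 0.073964; evidence = 0.073964+0.044·0.918 = 0.11436; posterior = 0.647.
Bob: numerator 0.902·0.243 = 0.21919; evidence = 0.21919+0.044·0.757 = 0.25249; posterior = 0.868.

Alice: 0.647; Bob: 0.868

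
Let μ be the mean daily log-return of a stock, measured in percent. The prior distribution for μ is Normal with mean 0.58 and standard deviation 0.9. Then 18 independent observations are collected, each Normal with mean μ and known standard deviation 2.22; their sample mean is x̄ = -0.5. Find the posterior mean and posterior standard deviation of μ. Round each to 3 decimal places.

Posterior mean ≈ -0.227; posterior SD ≈ 0.452

Prior precision 1/τ₀² = 1/0.9² = 1.23457; data precision n/σ² = 18/2.22² = 3.65230.
Posterior precision = 1.23457 + 3.65230 = 4.88687, giving posterior SD = 1/√4.88687 = 0.452.
Posterior mean = (1.23457·0.58 + 3.65230·-0.5) / 4.88687 = -0.227.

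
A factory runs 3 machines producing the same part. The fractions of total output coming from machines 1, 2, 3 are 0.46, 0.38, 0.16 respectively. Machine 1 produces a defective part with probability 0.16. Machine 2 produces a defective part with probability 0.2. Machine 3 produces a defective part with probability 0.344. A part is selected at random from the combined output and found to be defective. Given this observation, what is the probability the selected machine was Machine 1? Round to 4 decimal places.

Posterior probability ≈ 0.3597

Tabulate prior·likelihood by source: [1] prior 0.46, lik 0.16, product 0.07360; [2] prior 0.38, lik 0.2, product 0.07600; [3] prior 0.16, lik 0.344, product 0.05504.
Normalizing constant = 0.20464; the posterior for Machine 1 is its product over the sum, 0.07360/0.20464 = 0.3597.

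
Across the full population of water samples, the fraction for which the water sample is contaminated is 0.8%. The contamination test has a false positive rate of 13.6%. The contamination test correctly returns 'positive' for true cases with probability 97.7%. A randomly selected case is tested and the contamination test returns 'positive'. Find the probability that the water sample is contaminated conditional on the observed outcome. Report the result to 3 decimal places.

P(H | E) ≈ 0.055

Let H be the event that the water sample is contaminated. P(H) = 0.008, so P(¬H) = 0.992. With E the 'positive' result, P(E|H) = 0.977 and P(E|¬H) = 0.136.
P(E) = 0.977·0.008 + 0.136·0.992 = 0.0078160 + 0.13491 = 0.14273.
By Bayes' theorem, P(H|E) = 0.0078160 / 0.14273 = 0.055.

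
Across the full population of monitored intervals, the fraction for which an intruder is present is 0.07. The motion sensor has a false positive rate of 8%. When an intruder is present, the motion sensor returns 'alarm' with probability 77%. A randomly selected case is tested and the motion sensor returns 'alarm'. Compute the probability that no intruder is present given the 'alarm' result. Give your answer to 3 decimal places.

Write H for 'an intruder is present'. Prior odds H:¬H = 0.07/0.93 = 0.075269. For the 'alarm' outcome, the likelihood ratio is 0.77/0.08 = 9.6250.
Posterior odds = 0.075269 × 9.6250 = 0.72446, so P(H|E) = 0.72446/(1+0.72446) = 0.420. Then P(¬H|E) = 1 − 0.420 = 0.580.

P(¬H | E) ≈ 0.580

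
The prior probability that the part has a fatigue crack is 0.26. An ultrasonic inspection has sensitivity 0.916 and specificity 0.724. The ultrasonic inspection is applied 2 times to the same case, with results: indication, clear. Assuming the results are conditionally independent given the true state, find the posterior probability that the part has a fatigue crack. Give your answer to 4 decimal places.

Posterior P(H) ≈ 0.1192

With H the event that the part has a fatigue crack, the joint likelihood of the observed sequence is P(data|H) = 0.916·0.084 = 0.076944 and P(data|¬H) = 0.276·0.724 = 0.19982.
Bayes: P(H|data) = 0.26·0.076944 / (0.26·0.076944 + 0.74·0.19982) = 0.020005/0.16788 = 0.1192.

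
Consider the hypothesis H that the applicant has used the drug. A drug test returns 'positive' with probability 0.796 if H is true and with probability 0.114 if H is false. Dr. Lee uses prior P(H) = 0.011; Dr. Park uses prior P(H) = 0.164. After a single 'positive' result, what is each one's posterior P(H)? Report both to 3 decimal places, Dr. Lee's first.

Dr. Lee: 0.072; Dr. Park: 0.578

P('+'|H) = 0.796, P('+'|¬H) = 0.114.
Dr. Lee: numerator 0.796·0.011 = 0.0087560; evidence = 0.0087560+0.114·0.989 = 0.12150; posterior = 0.072.
Dr. Park: numerator 0.796·0.164 = 0.13054; evidence = 0.13054+0.114·0.836 = 0.22585; posterior = 0.578.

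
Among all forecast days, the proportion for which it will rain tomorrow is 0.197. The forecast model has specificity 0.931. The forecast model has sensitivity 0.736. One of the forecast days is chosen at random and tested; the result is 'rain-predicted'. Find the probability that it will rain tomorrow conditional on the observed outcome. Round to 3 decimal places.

P(H | E) ≈ 0.724

Write H for 'it will rain tomorrow'. Prior odds H:¬H = 0.197/0.803 = 0.24533. For the 'rain-predicted' outcome, the likelihood ratio is 0.736/0.069 = 10.667.
Posterior odds = 0.24533 × 10.667 = 2.6169, so P(H|E) = 2.6169/(1+2.6169) = 0.724.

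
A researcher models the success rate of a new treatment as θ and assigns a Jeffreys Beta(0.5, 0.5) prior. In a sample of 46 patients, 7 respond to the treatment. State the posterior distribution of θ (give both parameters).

The binomial likelihood is conjugate to the Beta prior: with 7 successes and 39 failures, the posterior is Beta(0.5+7, 0.5+39) = Beta(7.5, 39.5).

Posterior: Beta(7.5, 39.5)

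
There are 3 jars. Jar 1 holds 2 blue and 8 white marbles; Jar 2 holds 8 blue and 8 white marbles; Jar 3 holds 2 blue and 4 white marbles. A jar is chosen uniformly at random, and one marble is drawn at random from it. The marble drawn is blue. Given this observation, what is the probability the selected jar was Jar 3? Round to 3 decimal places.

P(blue|Jar 1) = 0.2; P(blue|Jar 2) = 0.5; P(blue|Jar 3) = 0.3333.
Prior × likelihood for each source: 0.333333·0.2=0.06667, 0.333333·0.5=0.1667, 0.333333·0.3333=0.1111. Summing gives P(blue) = 0.34444.
P(Jar 3 | blue) = 0.1111 / 0.34444 = 0.323.

Posterior probability ≈ 0.323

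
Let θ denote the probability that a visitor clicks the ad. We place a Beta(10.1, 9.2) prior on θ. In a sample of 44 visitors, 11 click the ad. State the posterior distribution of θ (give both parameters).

The binomial likelihood is conjugate to the Beta prior: with 11 successes and 33 failures, the posterior is Beta(10.1+11, 9.2+33) = Beta(21.1, 42.2).

Posterior: Beta(21.1, 42.2)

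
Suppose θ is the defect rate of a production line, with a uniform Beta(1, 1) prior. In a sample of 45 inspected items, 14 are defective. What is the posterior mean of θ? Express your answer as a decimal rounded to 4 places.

Observing 14 successes and 31 failures updates Beta(1, 1) by adding the success and failure counts to the two shape parameters: α = 1+14 = 15, β = 1+31 = 32.
E[θ | data] = 15/(15+32) = 0.3191.

Posterior mean ≈ 0.3191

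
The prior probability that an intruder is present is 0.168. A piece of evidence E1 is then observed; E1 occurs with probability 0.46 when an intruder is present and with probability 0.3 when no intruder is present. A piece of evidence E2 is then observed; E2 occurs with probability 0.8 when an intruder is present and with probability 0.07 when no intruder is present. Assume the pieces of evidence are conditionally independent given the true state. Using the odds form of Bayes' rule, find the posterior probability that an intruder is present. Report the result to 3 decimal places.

Prior odds = 0.168/(1−0.168) = 0.20192. In log-odds, ln(0.20192) = -1.5999.
Add log likelihood ratios: ln(1.5333) + ln(11.429) = 2.8636.
Posterior log-odds = 1.2637, so posterior odds = exp(1.2637) = 3.5385. Converting, P(H|E) = 3.5385/4.5385 = 0.780.

Posterior probability ≈ 0.780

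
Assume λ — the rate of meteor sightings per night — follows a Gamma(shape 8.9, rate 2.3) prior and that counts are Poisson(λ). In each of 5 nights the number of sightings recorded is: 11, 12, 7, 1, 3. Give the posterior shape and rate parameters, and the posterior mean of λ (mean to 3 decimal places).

Posterior: Gamma(shape=42.9, rate=7.3); mean ≈ 5.877

Total count ∑xᵢ = 34 over n = 5 nights.
Gamma is conjugate to the Poisson likelihood: posterior is Gamma(shape = 8.9+34 = 42.9, rate = 2.3+5 = 7.3).
Posterior mean = shape/rate = 42.9/7.3 = 5.877.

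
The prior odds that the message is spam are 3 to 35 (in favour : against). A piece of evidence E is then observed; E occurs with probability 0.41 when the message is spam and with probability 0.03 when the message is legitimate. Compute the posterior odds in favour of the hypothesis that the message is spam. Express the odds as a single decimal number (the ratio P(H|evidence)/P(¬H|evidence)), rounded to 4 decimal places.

Posterior odds ≈ 1.1714

Prior odds = 3/35 = 0.085714.
Likelihood ratio for E = 0.41/0.03 = 13.667.
Posterior odds = prior odds × LR = 1.1714.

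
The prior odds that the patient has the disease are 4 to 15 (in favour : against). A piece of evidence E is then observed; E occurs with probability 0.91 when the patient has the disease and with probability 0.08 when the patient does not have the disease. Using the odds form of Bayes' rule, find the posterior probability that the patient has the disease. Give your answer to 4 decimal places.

Prior odds = 4/15 = 0.26667.
Likelihood ratio for E = 0.91/0.08 = 11.375.
Posterior odds = prior odds × LR = 3.0333.
Posterior probability = odds/(1+odds) = 3.0333/4.0333 = 0.7521.

Posterior probability ≈ 0.7521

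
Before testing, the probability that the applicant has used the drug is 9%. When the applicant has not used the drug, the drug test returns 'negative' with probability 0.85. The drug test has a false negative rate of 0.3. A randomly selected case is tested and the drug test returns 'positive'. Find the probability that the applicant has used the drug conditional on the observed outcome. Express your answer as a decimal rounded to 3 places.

Write H for 'the applicant has used the drug'. Prior odds H:¬H = 0.09/0.91 = 0.098901. For the 'positive' outcome, the likelihood ratio is 0.7/0.15 = 4.6667.
Posterior odds = 0.098901 × 4.6667 = 0.46154, so P(H|E) = 0.46154/(1+0.46154) = 0.316.

P(H | E) ≈ 0.316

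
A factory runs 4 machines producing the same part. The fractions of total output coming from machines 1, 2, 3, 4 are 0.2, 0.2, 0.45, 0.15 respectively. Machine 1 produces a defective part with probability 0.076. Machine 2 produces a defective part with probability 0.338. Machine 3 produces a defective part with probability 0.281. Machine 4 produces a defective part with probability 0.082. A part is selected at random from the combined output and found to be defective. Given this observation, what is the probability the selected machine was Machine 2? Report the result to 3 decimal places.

Tabulate prior·likelihood by source: [1] prior 0.2, lik 0.076, product 0.01520; [2] prior 0.2, lik 0.338, product 0.06760; [3] prior 0.45, lik 0.281, product 0.1265; [4] prior 0.15, lik 0.082, product 0.01230.
Normalizing constant = 0.22155; the posterior for Machine 2 is its product over the sum, 0.06760/0.22155 = 0.305.

Posterior probability ≈ 0.305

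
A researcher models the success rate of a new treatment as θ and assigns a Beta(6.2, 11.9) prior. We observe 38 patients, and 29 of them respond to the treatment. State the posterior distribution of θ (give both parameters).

The binomial likelihood is conjugate to the Beta prior: with 29 successes and 9 failures, the posterior is Beta(6.2+29, 11.9+9) = Beta(35.2, 20.9).

Posterior: Beta(35.2, 20.9)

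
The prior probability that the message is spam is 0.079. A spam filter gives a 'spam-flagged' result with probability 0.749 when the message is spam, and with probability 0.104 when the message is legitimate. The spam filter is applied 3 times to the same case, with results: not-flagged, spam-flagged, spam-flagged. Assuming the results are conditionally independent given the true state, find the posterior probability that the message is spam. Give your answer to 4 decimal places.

Let H be the event that the message is spam; start with P(H) = 0.079. P('spam-flagged'|H) = 0.749, P('spam-flagged'|¬H) = 0.104.
Update on result 1 ('not-flagged'): P(H) ← 0.251·0.0790 / (0.251·0.0790 + 0.896·0.9210) = 0.019829/0.84505 = 0.0235.
Update on result 2 ('spam-flagged'): P(H) ← 0.749·0.0235 / (0.749·0.0235 + 0.104·0.9765) = 0.017575/0.11913 = 0.1475.
Update on result 3 ('spam-flagged'): P(H) ← 0.749·0.1475 / (0.749·0.1475 + 0.104·0.8525) = 0.11050/0.19915 = 0.5548.

Posterior P(H) ≈ 0.5548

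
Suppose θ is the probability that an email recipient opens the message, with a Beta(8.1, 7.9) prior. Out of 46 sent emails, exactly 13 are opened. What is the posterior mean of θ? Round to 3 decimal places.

Posterior mean ≈ 0.340

Observing 13 successes and 33 failures updates Beta(8.1, 7.9) by adding the success and failure counts to the two shape parameters: α = 8.1+13 = 21.1, β = 7.9+33 = 40.9.
E[θ | data] = 21.1/(21.1+40.9) = 0.340.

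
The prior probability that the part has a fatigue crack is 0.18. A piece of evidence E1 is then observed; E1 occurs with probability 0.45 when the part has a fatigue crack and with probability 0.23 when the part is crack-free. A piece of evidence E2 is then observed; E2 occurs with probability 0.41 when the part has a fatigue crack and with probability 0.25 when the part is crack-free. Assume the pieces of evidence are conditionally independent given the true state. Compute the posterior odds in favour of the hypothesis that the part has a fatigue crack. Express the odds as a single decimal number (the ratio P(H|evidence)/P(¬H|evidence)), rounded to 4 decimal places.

Posterior odds ≈ 0.7043

Prior odds = 0.18/(1−0.18) = 0.21951.
Likelihood ratio for E1 = 0.45/0.23 = 1.9565.
Likelihood ratio for E2 = 0.41/0.25 = 1.6400.
Posterior odds = prior odds × LR₁ × LR₂ = 0.70435.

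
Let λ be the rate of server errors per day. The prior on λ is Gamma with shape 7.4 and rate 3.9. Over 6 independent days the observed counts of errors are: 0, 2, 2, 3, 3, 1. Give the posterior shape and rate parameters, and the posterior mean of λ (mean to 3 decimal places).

Posterior: Gamma(shape=18.4, rate=9.9); mean ≈ 1.859

Total count ∑xᵢ = 11 over n = 6 days.
Gamma is conjugate to the Poisson likelihood: posterior is Gamma(shape = 7.4+11 = 18.4, rate = 3.9+6 = 9.9).
Posterior mean = shape/rate = 18.4/9.9 = 1.859.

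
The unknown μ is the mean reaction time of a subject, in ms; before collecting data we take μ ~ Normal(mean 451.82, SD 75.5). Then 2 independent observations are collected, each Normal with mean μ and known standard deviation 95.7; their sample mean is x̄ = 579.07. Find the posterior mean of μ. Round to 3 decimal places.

Posterior mean ≈ 522.383

Prior precision 1/τ₀² = 1/75.5² = 0.00017543; data precision n/σ² = 2/95.7² = 0.00021838.
Posterior precision = 0.00017543 + 0.00021838 = 0.00039381.
Posterior mean = (0.00017543·451.82 + 0.00021838·579.07) / 0.00039381 = 522.383.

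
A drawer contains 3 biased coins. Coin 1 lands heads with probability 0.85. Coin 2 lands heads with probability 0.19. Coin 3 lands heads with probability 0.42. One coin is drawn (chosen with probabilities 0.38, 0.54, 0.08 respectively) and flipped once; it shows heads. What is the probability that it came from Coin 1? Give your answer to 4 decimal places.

Tabulate prior·likelihood by source: [1] prior 0.38, lik 0.85, product 0.3230; [2] prior 0.54, lik 0.19, product 0.1026; [3] prior 0.08, lik 0.42, product 0.03360.
Normalizing constant = 0.45920; the posterior for Coin 1 is its product over the sum, 0.3230/0.45920 = 0.7034.

Posterior probability ≈ 0.7034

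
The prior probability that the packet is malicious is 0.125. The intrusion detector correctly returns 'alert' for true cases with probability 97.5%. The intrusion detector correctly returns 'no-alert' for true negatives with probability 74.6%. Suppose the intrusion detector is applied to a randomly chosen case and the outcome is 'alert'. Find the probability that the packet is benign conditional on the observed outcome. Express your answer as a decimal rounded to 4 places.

Write H for 'the packet is malicious'. Prior odds H:¬H = 0.125/0.875 = 0.14286. For the 'alert' outcome, the likelihood ratio is 0.975/0.254 = 3.8386.
Posterior odds = 0.14286 × 3.8386 = 0.54837, so P(H|E) = 0.54837/(1+0.54837) = 0.3542. Then P(¬H|E) = 1 − 0.3542 = 0.6458.

P(¬H | E) ≈ 0.6458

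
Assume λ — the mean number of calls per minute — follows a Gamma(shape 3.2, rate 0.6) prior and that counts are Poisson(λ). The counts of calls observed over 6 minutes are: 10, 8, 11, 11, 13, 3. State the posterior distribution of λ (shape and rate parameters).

The Poisson likelihood adds the total count to the shape and the number of exposure periods to the rate. Here ∑xᵢ = 56 and n = 6, so shape 3.2→59.2 and rate 0.6→6.6.

Posterior: Gamma(shape=59.2, rate=6.6)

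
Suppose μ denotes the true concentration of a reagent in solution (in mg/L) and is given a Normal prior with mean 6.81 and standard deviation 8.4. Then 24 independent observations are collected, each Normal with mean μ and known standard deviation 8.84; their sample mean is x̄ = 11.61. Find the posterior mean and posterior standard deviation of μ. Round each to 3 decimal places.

With known σ, the Normal prior is conjugate. Weight on the data is w = (n/σ²)/(n/σ² + 1/τ₀²) = 0.307119/(0.307119+0.0141723) = 0.95589.
Posterior mean = w·x̄ + (1−w)·μ₀ = 0.95589·11.61 + 0.044111·6.81 = 11.398. Posterior variance = 1/(0.307119+0.0141723) = 3.11244, so SD = 1.764.

Posterior mean ≈ 11.398; posterior SD ≈ 1.764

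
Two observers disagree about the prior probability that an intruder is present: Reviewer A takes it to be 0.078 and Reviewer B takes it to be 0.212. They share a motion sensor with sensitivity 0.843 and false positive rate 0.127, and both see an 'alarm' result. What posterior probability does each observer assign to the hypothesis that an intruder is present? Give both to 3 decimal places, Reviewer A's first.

Reviewer A: 0.360; Reviewer B: 0.641

The likelihood ratio for an 'alarm' result is 0.843/0.127 = 6.6378.
Reviewer A: prior odds 0.078/0.922 = 0.084599; posterior odds 0.56155; posterior probability 0.360.
Reviewer B: prior odds 0.212/0.788 = 0.26904; posterior odds 1.7858; posterior probability 0.641.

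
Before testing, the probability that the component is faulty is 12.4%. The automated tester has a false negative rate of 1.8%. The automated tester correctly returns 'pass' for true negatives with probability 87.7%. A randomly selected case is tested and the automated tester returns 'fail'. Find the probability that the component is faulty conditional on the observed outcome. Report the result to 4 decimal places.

Let H be the event that the component is faulty. P(H) = 0.124, so P(¬H) = 0.876. With E the 'fail' result, P(E|H) = 0.982 and P(E|¬H) = 0.123.
P(E) = 0.982·0.124 + 0.123·0.876 = 0.12177 + 0.10775 = 0.22952.
By Bayes' theorem, P(H|E) = 0.12177 / 0.22952 = 0.5305.

P(H | E) ≈ 0.5305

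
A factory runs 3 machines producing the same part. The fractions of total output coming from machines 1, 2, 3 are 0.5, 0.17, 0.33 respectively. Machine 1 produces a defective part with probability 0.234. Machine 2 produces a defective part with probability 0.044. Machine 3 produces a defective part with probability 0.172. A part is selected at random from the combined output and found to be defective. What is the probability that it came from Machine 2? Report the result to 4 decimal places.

Posterior probability ≈ 0.0413

Tabulate prior·likelihood by source: [1] prior 0.5, lik 0.234, product 0.1170; [2] prior 0.17, lik 0.044, product 0.007480; [3] prior 0.33, lik 0.172, product 0.05676.
Normalizing constant = 0.18124; the posterior for Machine 2 is its product over the sum, 0.007480/0.18124 = 0.0413.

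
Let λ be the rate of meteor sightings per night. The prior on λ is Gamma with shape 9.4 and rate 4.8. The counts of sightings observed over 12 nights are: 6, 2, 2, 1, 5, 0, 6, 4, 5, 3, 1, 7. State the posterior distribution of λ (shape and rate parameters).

Posterior: Gamma(shape=51.4, rate=16.8)

Total count ∑xᵢ = 42 over n = 12 nights.
Gamma is conjugate to the Poisson likelihood: posterior is Gamma(shape = 9.4+42 = 51.4, rate = 4.8+12 = 16.8).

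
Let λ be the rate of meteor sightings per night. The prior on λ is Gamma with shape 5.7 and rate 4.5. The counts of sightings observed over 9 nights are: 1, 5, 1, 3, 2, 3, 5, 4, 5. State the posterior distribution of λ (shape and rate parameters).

Posterior: Gamma(shape=34.7, rate=13.5)

The Poisson likelihood adds the total count to the shape and the number of exposure periods to the rate. Here ∑xᵢ = 29 and n = 9, so shape 5.7→34.7 and rate 4.5→13.5.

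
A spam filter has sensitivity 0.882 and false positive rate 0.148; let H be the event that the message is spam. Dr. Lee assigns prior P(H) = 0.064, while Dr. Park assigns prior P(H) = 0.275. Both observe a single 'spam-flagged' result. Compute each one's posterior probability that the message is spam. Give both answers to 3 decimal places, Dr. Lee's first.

Dr. Lee: 0.290; Dr. Park: 0.693

P('+'|H) = 0.882, P('+'|¬H) = 0.148.
Dr. Lee: numerator 0.882·0.064 = 0.056448; evidence = 0.056448+0.148·0.936 = 0.19498; posterior = 0.290.
Dr. Park: numerator 0.882·0.275 = 0.24255; evidence = 0.24255+0.148·0.725 = 0.34985; posterior = 0.693.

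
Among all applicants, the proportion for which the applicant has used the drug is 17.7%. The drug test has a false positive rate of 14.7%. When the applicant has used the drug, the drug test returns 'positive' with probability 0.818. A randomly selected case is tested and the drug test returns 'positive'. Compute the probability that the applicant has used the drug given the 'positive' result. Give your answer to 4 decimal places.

P(H | E) ≈ 0.5448

Let H be the event that the applicant has used the drug. P(H) = 0.177, so P(¬H) = 0.823. With E the 'positive' result, P(E|H) = 0.818 and P(E|¬H) = 0.147.
P(E) = 0.818·0.177 + 0.147·0.823 = 0.14479 + 0.12098 = 0.26577.
By Bayes' theorem, P(H|E) = 0.14479 / 0.26577 = 0.5448.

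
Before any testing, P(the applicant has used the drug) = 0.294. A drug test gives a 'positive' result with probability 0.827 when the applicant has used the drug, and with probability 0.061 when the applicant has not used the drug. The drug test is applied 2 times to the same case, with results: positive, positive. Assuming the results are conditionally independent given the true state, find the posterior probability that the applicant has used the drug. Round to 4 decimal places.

Posterior P(H) ≈ 0.9871

Let H be the event that the applicant has used the drug; start with P(H) = 0.294. P('positive'|H) = 0.827, P('positive'|¬H) = 0.061.
Update on result 1 ('positive'): P(H) ← 0.827·0.2940 / (0.827·0.2940 + 0.061·0.7060) = 0.24314/0.28620 = 0.8495.
Update on result 2 ('positive'): P(H) ← 0.827·0.8495 / (0.827·0.8495 + 0.061·0.1505) = 0.70256/0.71174 = 0.9871.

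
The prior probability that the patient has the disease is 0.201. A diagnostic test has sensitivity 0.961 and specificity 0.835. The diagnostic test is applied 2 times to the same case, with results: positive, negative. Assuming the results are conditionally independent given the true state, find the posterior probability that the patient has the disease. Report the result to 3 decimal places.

Posterior P(H) ≈ 0.064

Let H be the event that the patient has the disease; start with P(H) = 0.201. P('positive'|H) = 0.961, P('positive'|¬H) = 0.165.
Update on result 1 ('positive'): P(H) ← 0.961·0.2010 / (0.961·0.2010 + 0.165·0.7990) = 0.19316/0.32500 = 0.5943.
Update on result 2 ('negative'): P(H) ← 0.039·0.5943 / (0.039·0.5943 + 0.835·0.4057) = 0.023180/0.36190 = 0.0641.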